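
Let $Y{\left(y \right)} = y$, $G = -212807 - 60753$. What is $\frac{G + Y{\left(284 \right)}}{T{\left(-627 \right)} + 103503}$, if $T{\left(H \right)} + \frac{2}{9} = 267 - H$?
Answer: $- \frac{2459484}{939571} \approx -2.6177$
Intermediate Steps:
$T{\left(H \right)} = \frac{2401}{9} - H$ ($T{\left(H \right)} = - \frac{2}{9} - \left(-267 + H\right) = \frac{2401}{9} - H$)
$G = -273560$ ($G = -212807 - 60753 = -273560$)
$\frac{G + Y{\left(284 \right)}}{T{\left(-627 \right)} + 103503} = \frac{-273560 + 284}{\left(\frac{2401}{9} - -627\right) + 103503} = - \frac{273276}{\left(\frac{2401}{9} + 627\right) + 103503} = - \frac{273276}{\frac{8044}{9} + 103503} = - \frac{273276}{\frac{939571}{9}} = \left(-273276\right) \frac{9}{939571} = - \frac{2459484}{939571}$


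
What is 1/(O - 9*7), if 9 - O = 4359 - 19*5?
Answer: -1/4318 ≈ -0.00023159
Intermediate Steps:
O = -4255 (O = 9 - (4359 - 19*5) = 9 - (4359 - 95) = 9 - 1*4264 = 9 - 4264 = -4255)
1/(O - 9*7) = 1/(-4255 - 9*7) = 1/(-4255 - 63) = 1/(-4318) = -1/4318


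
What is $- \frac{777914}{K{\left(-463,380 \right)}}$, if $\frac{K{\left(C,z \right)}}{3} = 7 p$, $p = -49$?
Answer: $\frac{777914}{1029} \approx 755.99$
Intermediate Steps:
$K{\left(C,z \right)} = -1029$ ($K{\left(C,z \right)} = 3 \cdot 7 \left(-49\right) = 3 \left(-343\right) = -1029$)
$- \frac{777914}{K{\left(-463,380 \right)}} = - \frac{777914}{-1029} = \left(-777914\right) \left(- \frac{1}{1029}\right) = \frac{777914}{1029}$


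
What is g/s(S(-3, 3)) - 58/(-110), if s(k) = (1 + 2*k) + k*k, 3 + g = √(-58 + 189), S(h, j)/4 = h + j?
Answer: -136/55 + √131 ≈ 8.9728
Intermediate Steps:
S(h, j) = 4*h + 4*j (S(h, j) = 4*(h + j) = 4*h + 4*j)
g = -3 + √131 (g = -3 + √(-58 + 189) = -3 + √131 ≈ 8.4455)
s(k) = 1 + k² + 2*k (s(k) = (1 + 2*k) + k² = 1 + k² + 2*k)
g/s(S(-3, 3)) - 58/(-110) = (-3 + √131)/(1 + (4*(-3) + 4*3)² + 2*(4*(-3) + 4*3)) - 58/(-110) = (-3 + √131)/(1 + (-12 + 12)² + 2*(-12 + 12)) - 58*(-1/110) = (-3 + √131)/(1 + 0² + 2*0) + 29/55 = (-3 + √131)/(1 + 0 + 0) + 29/55 = (-3 + √131)/1 + 29/55 = (-3 + √131)*1 + 29/55 = (-3 + √131) + 29/55 = -136/55 + √131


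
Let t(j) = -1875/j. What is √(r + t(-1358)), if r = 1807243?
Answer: √3332855026102/1358 ≈ 1344.3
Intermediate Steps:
√(r + t(-1358)) = √(1807243 - 1875/(-1358)) = √(1807243 - 1875*(-1/1358)) = √(1807243 + 1875/1358) = √(2454237869/1358) = √3332855026102/1358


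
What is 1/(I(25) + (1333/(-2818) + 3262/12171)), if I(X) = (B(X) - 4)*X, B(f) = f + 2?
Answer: 34297878/19714248223 ≈ 0.0017398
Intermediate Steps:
B(f) = 2 + f
I(X) = X*(-2 + X) (I(X) = ((2 + X) - 4)*X = (-2 + X)*X = X*(-2 + X))
1/(I(25) + (1333/(-2818) + 3262/12171)) = 1/(25*(-2 + 25) + (1333/(-2818) + 3262/12171)) = 1/(25*23 + (1333*(-1/2818) + 3262*(1/12171))) = 1/(575 + (-1333/2818 + 3262/12171)) = 1/(575 - 7031627/34297878) = 1/(19714248223/34297878) = 34297878/19714248223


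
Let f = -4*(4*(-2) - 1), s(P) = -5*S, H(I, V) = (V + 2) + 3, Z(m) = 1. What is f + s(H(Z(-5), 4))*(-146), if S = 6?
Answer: 4416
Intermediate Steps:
H(I, V) = 5 + V (H(I, V) = (2 + V) + 3 = 5 + V)
s(P) = -30 (s(P) = -5*6 = -30)
f = 36 (f = -4*(-8 - 1) = -4*(-9) = 36)
f + s(H(Z(-5), 4))*(-146) = 36 - 30*(-146) = 36 + 4380 = 4416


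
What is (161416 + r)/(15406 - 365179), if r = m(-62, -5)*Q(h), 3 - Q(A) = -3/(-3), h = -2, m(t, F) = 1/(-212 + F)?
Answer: -35027270/75900741 ≈ -0.46149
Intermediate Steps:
Q(A) = 2 (Q(A) = 3 - (-3)/(-3) = 3 - (-3)*(-1)/3 = 3 - 1*1 = 3 - 1 = 2)
r = -2/217 (r = 2/(-212 - 5) = 2/(-217) = -1/217*2 = -2/217 ≈ -0.0092166)
(161416 + r)/(15406 - 365179) = (161416 - 2/217)/(15406 - 365179) = (35027270/217)/(-349773) = (35027270/217)*(-1/349773) = -35027270/75900741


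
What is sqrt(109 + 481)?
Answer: sqrt(590) ≈ 24.290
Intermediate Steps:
sqrt(109 + 481) = sqrt(590)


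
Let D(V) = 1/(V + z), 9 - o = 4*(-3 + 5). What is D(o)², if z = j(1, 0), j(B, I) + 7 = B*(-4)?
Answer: 1/100 ≈ 0.010000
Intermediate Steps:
j(B, I) = -7 - 4*B (j(B, I) = -7 + B*(-4) = -7 - 4*B)
z = -11 (z = -7 - 4*1 = -7 - 4 = -11)
o = 1 (o = 9 - 4*(-3 + 5) = 9 - 4*2 = 9 - 1*8 = 9 - 8 = 1)
D(V) = 1/(-11 + V) (D(V) = 1/(V - 11) = 1/(-11 + V))
D(o)² = (1/(-11 + 1))² = (1/(-10))² = (-⅒)² = 1/100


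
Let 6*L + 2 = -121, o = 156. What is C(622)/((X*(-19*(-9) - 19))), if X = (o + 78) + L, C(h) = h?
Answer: 311/16226 ≈ 0.019167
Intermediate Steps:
L = -41/2 (L = -⅓ + (⅙)*(-121) = -⅓ - 121/6 = -41/2 ≈ -20.500)
X = 427/2 (X = (156 + 78) - 41/2 = 234 - 41/2 = 427/2 ≈ 213.50)
C(622)/((X*(-19*(-9) - 19))) = 622/((427*(-19*(-9) - 19)/2)) = 622/((427*(171 - 19)/2)) = 622/(((427/2)*152)) = 622/32452 = 622*(1/32452) = 311/16226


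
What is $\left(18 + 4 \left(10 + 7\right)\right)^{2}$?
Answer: $7396$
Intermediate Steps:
$\left(18 + 4 \left(10 + 7\right)\right)^{2} = \left(18 + 4 \cdot 17\right)^{2} = \left(18 + 68\right)^{2} = 86^{2} = 7396$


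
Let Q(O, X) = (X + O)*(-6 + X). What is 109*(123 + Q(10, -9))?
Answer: 11772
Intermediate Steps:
Q(O, X) = (-6 + X)*(O + X) (Q(O, X) = (O + X)*(-6 + X) = (-6 + X)*(O + X))
109*(123 + Q(10, -9)) = 109*(123 + ((-9)**2 - 6*10 - 6*(-9) + 10*(-9))) = 109*(123 + (81 - 60 + 54 - 90)) = 109*(123 - 15) = 109*108 = 11772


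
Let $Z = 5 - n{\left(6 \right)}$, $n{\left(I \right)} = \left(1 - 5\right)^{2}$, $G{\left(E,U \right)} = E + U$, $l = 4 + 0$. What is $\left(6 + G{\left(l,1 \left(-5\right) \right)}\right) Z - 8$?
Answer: $-63$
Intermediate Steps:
$l = 4$
$n{\left(I \right)} = 16$ ($n{\left(I \right)} = \left(-4\right)^{2} = 16$)
$Z = -11$ ($Z = 5 - 16 = -11$)
$\left(6 + G{\left(l,1 \left(-5\right) \right)}\right) Z - 8 = \left(6 + \left(4 + 1 \left(-5\right)\right)\right) \left(-11\right) - 8 = \left(6 + \left(4 - 5\right)\right) \left(-11\right) - 8 = \left(6 - 1\right) \left(-11\right) - 8 = 5 \left(-11\right) - 8 = -55 - 8 = -63$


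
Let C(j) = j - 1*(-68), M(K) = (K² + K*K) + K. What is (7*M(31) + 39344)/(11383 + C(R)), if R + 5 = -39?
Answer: 53015/11407 ≈ 4.6476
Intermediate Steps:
R = -44 (R = -5 - 39 = -44)
M(K) = K + 2*K² (M(K) = (K² + K²) + K = 2*K² + K = K + 2*K²)
C(j) = 68 + j (C(j) = j + 68 = 68 + j)
(7*M(31) + 39344)/(11383 + C(R)) = (7*(31*(1 + 2*31)) + 39344)/(11383 + (68 - 44)) = (7*(31*(1 + 62)) + 39344)/(11383 + 24) = (7*(31*63) + 39344)/11407 = (7*1953 + 39344)*(1/11407) = (13671 + 39344)*(1/11407) = 53015*(1/11407) = 53015/11407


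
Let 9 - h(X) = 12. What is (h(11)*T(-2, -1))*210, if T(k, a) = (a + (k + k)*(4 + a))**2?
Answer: -106470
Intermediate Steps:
h(X) = -3 (h(X) = 9 - 1*12 = 9 - 12 = -3)
T(k, a) = (a + 2*k*(4 + a))**2 (T(k, a) = (a + (2*k)*(4 + a))**2 = (a + 2*k*(4 + a))**2)
(h(11)*T(-2, -1))*210 = -3*(-1 + 8*(-2) + 2*(-1)*(-2))**2*210 = -3*(-1 - 16 + 4)**2*210 = -3*(-13)**2*210 = -3*169*210 = -507*210 = -106470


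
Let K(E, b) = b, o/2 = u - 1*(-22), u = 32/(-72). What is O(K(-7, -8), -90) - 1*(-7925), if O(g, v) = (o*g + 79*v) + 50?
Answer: 4681/9 ≈ 520.11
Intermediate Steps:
u = -4/9 (u = 32*(-1/72) = -4/9 ≈ -0.44444)
o = 388/9 (o = 2*(-4/9 - 1*(-22)) = 2*(-4/9 + 22) = 2*(194/9) = 388/9 ≈ 43.111)
O(g, v) = 50 + 79*v + 388*g/9 (O(g, v) = (388*g/9 + 79*v) + 50 = (79*v + 388*g/9) + 50 = 50 + 79*v + 388*g/9)
O(K(-7, -8), -90) - 1*(-7925) = (50 + 79*(-90) + (388/9)*(-8)) - 1*(-7925) = (50 - 7110 - 3104/9) + 7925 = -66644/9 + 7925 = 4681/9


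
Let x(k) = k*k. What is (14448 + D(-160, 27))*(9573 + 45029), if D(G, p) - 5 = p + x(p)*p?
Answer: 1865368126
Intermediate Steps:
x(k) = k**2
D(G, p) = 5 + p + p**3 (D(G, p) = 5 + (p + p**2*p) = 5 + (p + p**3) = 5 + p + p**3)
(14448 + D(-160, 27))*(9573 + 45029) = (14448 + (5 + 27 + 27**3))*(9573 + 45029) = (14448 + (5 + 27 + 19683))*54602 = (14448 + 19715)*54602 = 34163*54602 = 1865368126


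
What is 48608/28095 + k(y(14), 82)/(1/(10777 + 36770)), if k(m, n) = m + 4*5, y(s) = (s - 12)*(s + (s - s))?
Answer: 64120030928/28095 ≈ 2.2823e+6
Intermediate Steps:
y(s) = s*(-12 + s) (y(s) = (-12 + s)*(s + 0) = (-12 + s)*s = s*(-12 + s))
k(m, n) = 20 + m (k(m, n) = m + 20 = 20 + m)
48608/28095 + k(y(14), 82)/(1/(10777 + 36770)) = 48608/28095 + (20 + 14*(-12 + 14))/(1/(10777 + 36770)) = 48608*(1/28095) + (20 + 14*2)/(1/47547) = 48608/28095 + (20 + 28)/(1/47547) = 48608/28095 + 48*47547 = 48608/28095 + 2282256 = 64120030928/28095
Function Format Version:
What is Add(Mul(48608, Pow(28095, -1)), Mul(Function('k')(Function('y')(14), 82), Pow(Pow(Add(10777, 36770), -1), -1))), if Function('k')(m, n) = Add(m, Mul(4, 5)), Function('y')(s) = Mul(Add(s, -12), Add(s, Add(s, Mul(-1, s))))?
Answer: Rational(64120030928, 28095) ≈ 2.2823e+6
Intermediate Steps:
Function('y')(s) = Mul(s, Add(-12, s)) (Function('y')(s) = Mul(Add(-12, s), Add(s, 0)) = Mul(Add(-12, s), s) = Mul(s, Add(-12, s)))
Function('k')(m, n) = Add(20, m) (Function('k')(m, n) = Add(m, 20) = Add(20, m))
Add(Mul(48608, Pow(28095, -1)), Mul(Function('k')(Function('y')(14), 82), Pow(Pow(Add(10777, 36770), -1), -1))) = Add(Mul(48608, Pow(28095, -1)), Mul(Add(20, Mul(14, Add(-12, 14))), Pow(Pow(Add(10777, 36770), -1), -1))) = Add(Mul(48608, Rational(1, 28095)), Mul(Add(20, Mul(14, 2)), Pow(Pow(47547, -1), -1))) = Add(Rational(48608, 28095), Mul(Add(20, 28), Pow(Rational(1, 47547), -1))) = Add(Rational(48608, 28095), Mul(48, 47547)) = Add(Rational(48608, 28095), 2282256) = Rational(64120030928, 28095)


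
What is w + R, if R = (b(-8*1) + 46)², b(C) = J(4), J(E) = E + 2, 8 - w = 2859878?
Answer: -2857166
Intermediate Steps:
w = -2859870 (w = 8 - 1*2859878 = 8 - 2859878 = -2859870)
J(E) = 2 + E
b(C) = 6 (b(C) = 2 + 4 = 6)
R = 2704 (R = (6 + 46)² = 52² = 2704)
w + R = -2859870 + 2704 = -2857166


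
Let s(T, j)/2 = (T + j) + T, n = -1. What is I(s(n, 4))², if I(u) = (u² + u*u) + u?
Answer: 1296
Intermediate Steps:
s(T, j) = 2*j + 4*T (s(T, j) = 2*((T + j) + T) = 2*(j + 2*T) = 2*j + 4*T)
I(u) = u + 2*u² (I(u) = (u² + u²) + u = 2*u² + u = u + 2*u²)
I(s(n, 4))² = ((2*4 + 4*(-1))*(1 + 2*(2*4 + 4*(-1))))² = ((8 - 4)*(1 + 2*(8 - 4)))² = (4*(1 + 2*4))² = (4*(1 + 8))² = (4*9)² = 36² = 1296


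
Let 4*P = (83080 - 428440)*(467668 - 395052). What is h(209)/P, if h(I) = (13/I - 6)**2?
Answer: -1540081/273865256084640 ≈ -5.6235e-9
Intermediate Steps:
h(I) = (-6 + 13/I)**2
P = -6269665440 (P = ((83080 - 428440)*(467668 - 395052))/4 = (-345360*72616)/4 = (1/4)*(-25078661760) = -6269665440)
h(209)/P = ((-13 + 6*209)**2/209**2)/(-6269665440) = ((-13 + 1254)**2/43681)*(-1/6269665440) = ((1/43681)*1241**2)*(-1/6269665440) = ((1/43681)*1540081)*(-1/6269665440) = (1540081/43681)*(-1/6269665440) = -1540081/273865256084640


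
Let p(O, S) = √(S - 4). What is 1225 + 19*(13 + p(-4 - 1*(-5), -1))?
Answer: 1472 + 19*I*√5 ≈ 1472.0 + 42.485*I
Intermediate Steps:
p(O, S) = √(-4 + S)
1225 + 19*(13 + p(-4 - 1*(-5), -1)) = 1225 + 19*(13 + √(-4 - 1)) = 1225 + 19*(13 + √(-5)) = 1225 + 19*(13 + I*√5) = 1225 + (247 + 19*I*√5) = 1472 + 19*I*√5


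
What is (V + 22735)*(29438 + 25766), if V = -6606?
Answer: 890385316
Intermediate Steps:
(V + 22735)*(29438 + 25766) = (-6606 + 22735)*(29438 + 25766) = 16129*55204 = 890385316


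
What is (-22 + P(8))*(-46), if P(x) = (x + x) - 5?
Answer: 506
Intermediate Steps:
P(x) = -5 + 2*x (P(x) = 2*x - 5 = -5 + 2*x)
(-22 + P(8))*(-46) = (-22 + (-5 + 2*8))*(-46) = (-22 + (-5 + 16))*(-46) = (-22 + 11)*(-46) = -11*(-46) = 506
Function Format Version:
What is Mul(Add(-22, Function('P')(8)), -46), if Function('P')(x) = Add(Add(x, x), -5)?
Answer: 506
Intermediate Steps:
Function('P')(x) = Add(-5, Mul(2, x)) (Function('P')(x) = Add(Mul(2, x), -5) = Add(-5, Mul(2, x)))
Mul(Add(-22, Function('P')(8)), -46) = Mul(Add(-22, Add(-5, Mul(2, 8))), -46) = Mul(Add(-22, Add(-5, 16)), -46) = Mul(Add(-22, 11), -46) = Mul(-11, -46) = 506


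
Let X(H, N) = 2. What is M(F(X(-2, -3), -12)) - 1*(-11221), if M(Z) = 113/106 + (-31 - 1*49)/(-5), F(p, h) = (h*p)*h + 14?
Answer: 1191235/106 ≈ 11238.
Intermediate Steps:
F(p, h) = 14 + p*h**2 (F(p, h) = p*h**2 + 14 = 14 + p*h**2)
M(Z) = 1809/106 (M(Z) = 113*(1/106) + (-31 - 49)*(-1/5) = 113/106 - 80*(-1/5) = 113/106 + 16 = 1809/106)
M(F(X(-2, -3), -12)) - 1*(-11221) = 1809/106 - 1*(-11221) = 1809/106 + 11221 = 1191235/106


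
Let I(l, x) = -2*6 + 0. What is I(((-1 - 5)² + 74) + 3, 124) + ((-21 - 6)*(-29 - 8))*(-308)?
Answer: -307704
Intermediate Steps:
I(l, x) = -12 (I(l, x) = -12 + 0 = -12)
I(((-1 - 5)² + 74) + 3, 124) + ((-21 - 6)*(-29 - 8))*(-308) = -12 + ((-21 - 6)*(-29 - 8))*(-308) = -12 - 27*(-37)*(-308) = -12 + 999*(-308) = -12 - 307692 = -307704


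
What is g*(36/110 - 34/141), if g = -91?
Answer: -60788/7755 ≈ -7.8386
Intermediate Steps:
g*(36/110 - 34/141) = -91*(36/110 - 34/141) = -91*(36*(1/110) - 34*1/141) = -91*(18/55 - 34/141) = -91*668/7755 = -60788/7755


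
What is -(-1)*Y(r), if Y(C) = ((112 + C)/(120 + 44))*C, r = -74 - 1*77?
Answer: 5889/164 ≈ 35.909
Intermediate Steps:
r = -151 (r = -74 - 77 = -151)
Y(C) = C*(28/41 + C/164) (Y(C) = ((112 + C)/164)*C = ((112 + C)*(1/164))*C = (28/41 + C/164)*C = C*(28/41 + C/164))
-(-1)*Y(r) = -(-1)*(1/164)*(-151)*(112 - 151) = -(-1)*(1/164)*(-151)*(-39) = -(-1)*5889/164 = -1*(-5889/164) = 5889/164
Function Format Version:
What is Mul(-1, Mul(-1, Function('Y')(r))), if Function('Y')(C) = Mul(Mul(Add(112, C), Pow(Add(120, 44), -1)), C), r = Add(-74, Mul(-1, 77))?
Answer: Rational(5889, 164) ≈ 35.909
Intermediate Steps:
r = -151 (r = Add(-74, -77) = -151)
Function('Y')(C) = Mul(C, Add(Rational(28, 41), Mul(Rational(1, 164), C))) (Function('Y')(C) = Mul(Mul(Add(112, C), Pow(164, -1)), C) = Mul(Mul(Add(112, C), Rational(1, 164)), C) = Mul(Add(Rational(28, 41), Mul(Rational(1, 164), C)), C) = Mul(C, Add(Rational(28, 41), Mul(Rational(1, 164), C))))
Mul(-1, Mul(-1, Function('Y')(r))) = Mul(-1, Mul(-1, Mul(Rational(1, 164), -151, Add(112, -151)))) = Mul(-1, Mul(-1, Mul(Rational(1, 164), -151, -39))) = Mul(-1, Mul(-1, Rational(5889, 164))) = Mul(-1, Rational(-5889, 164)) = Rational(5889, 164)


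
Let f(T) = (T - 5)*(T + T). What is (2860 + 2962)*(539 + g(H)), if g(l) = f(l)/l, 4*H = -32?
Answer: 2986686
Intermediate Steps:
H = -8 (H = (¼)*(-32) = -8)
f(T) = 2*T*(-5 + T) (f(T) = (-5 + T)*(2*T) = 2*T*(-5 + T))
g(l) = -10 + 2*l (g(l) = (2*l*(-5 + l))/l = -10 + 2*l)
(2860 + 2962)*(539 + g(H)) = (2860 + 2962)*(539 + (-10 + 2*(-8))) = 5822*(539 + (-10 - 16)) = 5822*(539 - 26) = 5822*513 = 2986686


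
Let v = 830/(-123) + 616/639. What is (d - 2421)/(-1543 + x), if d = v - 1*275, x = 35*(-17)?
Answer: 35392019/28006731 ≈ 1.2637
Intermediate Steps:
x = -595
v = -151534/26199 (v = 830*(-1/123) + 616*(1/639) = -830/123 + 616/639 = -151534/26199 ≈ -5.7840)
d = -7356259/26199 (d = -151534/26199 - 1*275 = -151534/26199 - 275 = -7356259/26199 ≈ -280.78)
(d - 2421)/(-1543 + x) = (-7356259/26199 - 2421)/(-1543 - 595) = -70784038/26199/(-2138) = -70784038/26199*(-1/2138) = 35392019/28006731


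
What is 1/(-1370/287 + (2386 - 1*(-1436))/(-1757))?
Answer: -72037/500572 ≈ -0.14391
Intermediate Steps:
1/(-1370/287 + (2386 - 1*(-1436))/(-1757)) = 1/(-1370*1/287 + (2386 + 1436)*(-1/1757)) = 1/(-1370/287 + 3822*(-1/1757)) = 1/(-1370/287 - 546/251) = 1/(-500572/72037) = -72037/500572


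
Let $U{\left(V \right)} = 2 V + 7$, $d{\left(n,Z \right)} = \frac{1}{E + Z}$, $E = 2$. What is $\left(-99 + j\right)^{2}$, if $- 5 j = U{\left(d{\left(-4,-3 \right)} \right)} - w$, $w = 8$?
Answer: $\frac{242064}{25} \approx 9682.6$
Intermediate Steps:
$d{\left(n,Z \right)} = \frac{1}{2 + Z}$
$U{\left(V \right)} = 7 + 2 V$
$j = \frac{3}{5}$ ($j = - \frac{\left(7 + \frac{2}{2 - 3}\right) - 8}{5} = - \frac{\left(7 + \frac{2}{-1}\right) - 8}{5} = - \frac{\left(7 + 2 \left(-1\right)\right) - 8}{5} = - \frac{\left(7 - 2\right) - 8}{5} = - \frac{5 - 8}{5} = \left(- \frac{1}{5}\right) \left(-3\right) = \frac{3}{5} \approx 0.6$)
$\left(-99 + j\right)^{2} = \left(-99 + \frac{3}{5}\right)^{2} = \left(- \frac{492}{5}\right)^{2} = \frac{242064}{25}$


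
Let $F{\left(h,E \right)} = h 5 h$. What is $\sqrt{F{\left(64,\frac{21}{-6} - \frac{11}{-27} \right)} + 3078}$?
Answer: $\sqrt{23558} \approx 153.49$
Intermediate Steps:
$F{\left(h,E \right)} = 5 h^{2}$ ($F{\left(h,E \right)} = 5 h h = 5 h^{2}$)
$\sqrt{F{\left(64,\frac{21}{-6} - \frac{11}{-27} \right)} + 3078} = \sqrt{5 \cdot 64^{2} + 3078} = \sqrt{5 \cdot 4096 + 3078} = \sqrt{20480 + 3078} = \sqrt{23558}$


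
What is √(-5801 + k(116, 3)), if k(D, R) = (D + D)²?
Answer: √48023 ≈ 219.14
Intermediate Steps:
k(D, R) = 4*D² (k(D, R) = (2*D)² = 4*D²)
√(-5801 + k(116, 3)) = √(-5801 + 4*116²) = √(-5801 + 4*13456) = √(-5801 + 53824) = √48023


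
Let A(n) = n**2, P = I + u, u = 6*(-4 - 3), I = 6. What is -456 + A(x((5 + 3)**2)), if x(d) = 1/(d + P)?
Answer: -357503/784 ≈ -456.00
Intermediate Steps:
u = -42 (u = 6*(-7) = -42)
P = -36 (P = 6 - 42 = -36)
x(d) = 1/(-36 + d) (x(d) = 1/(d - 36) = 1/(-36 + d))
-456 + A(x((5 + 3)**2)) = -456 + (1/(-36 + (5 + 3)**2))**2 = -456 + (1/(-36 + 8**2))**2 = -456 + (1/(-36 + 64))**2 = -456 + (1/28)**2 = -456 + 1/784 = -357503/784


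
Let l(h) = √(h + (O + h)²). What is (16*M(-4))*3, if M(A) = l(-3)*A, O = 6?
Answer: -192*√6 ≈ -470.30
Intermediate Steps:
l(h) = √(h + (6 + h)²)
M(A) = A*√6 (M(A) = √(-3 + (6 - 3)²)*A = √(-3 + 3²)*A = √(-3 + 9)*A = √6*A = A*√6)
(16*M(-4))*3 = (16*(-4*√6))*3 = -64*√6*3 = -192*√6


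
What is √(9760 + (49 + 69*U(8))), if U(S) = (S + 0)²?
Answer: 5*√569 ≈ 119.27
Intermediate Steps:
U(S) = S²
√(9760 + (49 + 69*U(8))) = √(9760 + (49 + 69*8²)) = √(9760 + (49 + 69*64)) = √(9760 + (49 + 4416)) = √(9760 + 4465) = √14225 = 5*√569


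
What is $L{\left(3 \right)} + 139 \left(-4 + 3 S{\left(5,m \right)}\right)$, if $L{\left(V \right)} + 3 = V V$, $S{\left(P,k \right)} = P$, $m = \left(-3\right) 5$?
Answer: $1535$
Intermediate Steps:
$m = -15$
$L{\left(V \right)} = -3 + V^{2}$ ($L{\left(V \right)} = -3 + V V = -3 + V^{2}$)
$L{\left(3 \right)} + 139 \left(-4 + 3 S{\left(5,m \right)}\right) = \left(-3 + 3^{2}\right) + 139 \left(-4 + 3 \cdot 5\right) = \left(-3 + 9\right) + 139 \left(-4 + 15\right) = 6 + 139 \cdot 11 = 6 + 1529 = 1535$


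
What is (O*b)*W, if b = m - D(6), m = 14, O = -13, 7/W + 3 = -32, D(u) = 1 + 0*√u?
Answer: 169/5 ≈ 33.800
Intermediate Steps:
D(u) = 1 (D(u) = 1 + 0 = 1)
W = -⅕ (W = 7/(-3 - 32) = 7/(-35) = 7*(-1/35) = -⅕ ≈ -0.20000)
b = 13 (b = 14 - 1*1 = 14 - 1 = 13)
(O*b)*W = -13*13*(-⅕) = -169*(-⅕) = 169/5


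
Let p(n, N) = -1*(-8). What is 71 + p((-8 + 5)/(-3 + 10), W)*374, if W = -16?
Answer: 3063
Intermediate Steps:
p(n, N) = 8
71 + p((-8 + 5)/(-3 + 10), W)*374 = 71 + 8*374 = 71 + 2992 = 3063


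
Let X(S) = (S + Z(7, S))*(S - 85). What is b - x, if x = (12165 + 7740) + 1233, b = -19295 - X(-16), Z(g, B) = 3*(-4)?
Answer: -43261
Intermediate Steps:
Z(g, B) = -12
X(S) = (-85 + S)*(-12 + S) (X(S) = (S - 12)*(S - 85) = (-12 + S)*(-85 + S) = (-85 + S)*(-12 + S))
b = -22123 (b = -19295 - (1020 + (-16)² - 97*(-16)) = -19295 - (1020 + 256 + 1552) = -19295 - 1*2828 = -19295 - 2828 = -22123)
x = 21138 (x = 19905 + 1233 = 21138)
b - x = -22123 - 1*21138 = -22123 - 21138 = -43261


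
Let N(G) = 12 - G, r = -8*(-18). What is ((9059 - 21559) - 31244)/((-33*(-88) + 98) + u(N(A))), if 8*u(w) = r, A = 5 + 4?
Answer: -10936/755 ≈ -14.485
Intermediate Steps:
A = 9
r = 144
u(w) = 18 (u(w) = (⅛)*144 = 18)
((9059 - 21559) - 31244)/((-33*(-88) + 98) + u(N(A))) = ((9059 - 21559) - 31244)/((-33*(-88) + 98) + 18) = (-12500 - 31244)/((2904 + 98) + 18) = -43744/(3002 + 18) = -43744/3020 = -43744*1/3020 = -10936/755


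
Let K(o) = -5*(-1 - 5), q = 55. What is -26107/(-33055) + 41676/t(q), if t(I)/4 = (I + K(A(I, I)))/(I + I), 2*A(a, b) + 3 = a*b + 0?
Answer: 7577244809/561935 ≈ 13484.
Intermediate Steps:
A(a, b) = -3/2 + a*b/2 (A(a, b) = -3/2 + (a*b + 0)/2 = -3/2 + (a*b)/2 = -3/2 + a*b/2)
K(o) = 30 (K(o) = -5*(-6) = 30)
t(I) = 2*(30 + I)/I (t(I) = 4*((I + 30)/(I + I)) = 4*((30 + I)/((2*I))) = 4*((30 + I)*(1/(2*I))) = 4*((30 + I)/(2*I)) = 2*(30 + I)/I)
-26107/(-33055) + 41676/t(q) = -26107/(-33055) + 41676/(2 + 60/55) = -26107*(-1/33055) + 41676/(2 + 60*(1/55)) = 26107/33055 + 41676/(2 + 12/11) = 26107/33055 + 41676/(34/11) = 26107/33055 + 41676*(11/34) = 26107/33055 + 229218/17 = 7577244809/561935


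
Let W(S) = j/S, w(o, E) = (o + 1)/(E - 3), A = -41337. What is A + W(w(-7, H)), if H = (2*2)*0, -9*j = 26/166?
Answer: -61757491/1494 ≈ -41337.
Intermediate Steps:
j = -13/747 (j = -26/(9*166) = -⅑*13/83 = -13/747 ≈ -0.017403)
H = 0 (H = 4*0 = 0)
w(o, E) = (1 + o)/(-3 + E)
W(S) = -13/(747*S)
A + W(w(-7, H)) = -41337 - 13*(-3 + 0)/(1 - 7)/747 = -41337 - 13/(747*(-6/(-3))) = -41337 - 13/(747*((-⅓*(-6)))) = -41337 - 13/747/2 = -41337 - 13/747*½ = -41337 - 13/1494 = -61757491/1494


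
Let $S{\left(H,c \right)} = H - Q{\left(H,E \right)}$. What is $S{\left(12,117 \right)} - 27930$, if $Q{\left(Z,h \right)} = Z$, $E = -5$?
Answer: $-27930$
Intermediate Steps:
$S{\left(H,c \right)} = 0$ ($S{\left(H,c \right)} = H - H = 0$)
$S{\left(12,117 \right)} - 27930 = 0 - 27930 = -27930$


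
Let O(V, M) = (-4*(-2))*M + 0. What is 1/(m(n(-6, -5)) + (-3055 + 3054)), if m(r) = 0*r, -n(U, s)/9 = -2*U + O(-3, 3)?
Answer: -1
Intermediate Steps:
O(V, M) = 8*M (O(V, M) = 8*M + 0 = 8*M)
n(U, s) = -216 + 18*U (n(U, s) = -9*(-2*U + 8*3) = -9*(-2*U + 24) = -9*(24 - 2*U) = -216 + 18*U)
m(r) = 0
1/(m(n(-6, -5)) + (-3055 + 3054)) = 1/(0 + (-3055 + 3054)) = 1/(0 - 1) = 1/(-1) = -1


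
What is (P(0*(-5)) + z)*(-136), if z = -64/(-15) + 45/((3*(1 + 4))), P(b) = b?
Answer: -14824/15 ≈ -988.27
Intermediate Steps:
z = 109/15 (z = -64*(-1/15) + 45/((3*5)) = 64/15 + 45/15 = 64/15 + 45*(1/15) = 64/15 + 3 = 109/15 ≈ 7.2667)
(P(0*(-5)) + z)*(-136) = (0*(-5) + 109/15)*(-136) = (0 + 109/15)*(-136) = (109/15)*(-136) = -14824/15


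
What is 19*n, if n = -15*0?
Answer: 0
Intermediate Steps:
n = 0
19*n = 19*0 = 0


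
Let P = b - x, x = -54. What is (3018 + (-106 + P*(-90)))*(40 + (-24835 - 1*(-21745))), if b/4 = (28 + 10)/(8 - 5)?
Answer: 19849400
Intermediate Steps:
b = 152/3 (b = 4*((28 + 10)/(8 - 5)) = 4*(38/3) = 152/3 ≈ 50.667)
P = 314/3 (P = 152/3 - 1*(-54) = 152/3 + 54 = 314/3 ≈ 104.67)
(3018 + (-106 + P*(-90)))*(40 + (-24835 - 1*(-21745))) = (3018 + (-106 + (314/3)*(-90)))*(40 + (-24835 - 1*(-21745))) = (3018 + (-106 - 9420))*(40 + (-24835 + 21745)) = (3018 - 9526)*(40 - 3090) = -6508*(-3050) = 19849400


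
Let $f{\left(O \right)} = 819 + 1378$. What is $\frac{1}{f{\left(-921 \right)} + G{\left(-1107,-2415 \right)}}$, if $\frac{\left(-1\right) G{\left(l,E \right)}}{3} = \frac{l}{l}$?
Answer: $\frac{1}{2194} \approx 0.00045579$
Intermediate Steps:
$G{\left(l,E \right)} = -3$ ($G{\left(l,E \right)} = - 3 \frac{l}{l} = \left(-3\right) 1 = -3$)
$f{\left(O \right)} = 2197$
$\frac{1}{f{\left(-921 \right)} + G{\left(-1107,-2415 \right)}} = \frac{1}{2197 - 3} = \frac{1}{2194}$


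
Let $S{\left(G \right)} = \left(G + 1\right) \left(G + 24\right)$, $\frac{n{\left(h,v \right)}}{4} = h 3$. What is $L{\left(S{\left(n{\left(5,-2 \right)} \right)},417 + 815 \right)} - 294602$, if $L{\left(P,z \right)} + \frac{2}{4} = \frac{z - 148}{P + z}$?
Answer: $- \frac{936246203}{3178} \approx -2.946 \cdot 10^{5}$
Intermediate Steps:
$n{\left(h,v \right)} = 12 h$ ($n{\left(h,v \right)} = 4 h 3 = 4 \cdot 3 h = 12 h$)
$S{\left(G \right)} = \left(1 + G\right) \left(24 + G\right)$
$L{\left(P,z \right)} = - \frac{1}{2} + \frac{-148 + z}{P + z}$ ($L{\left(P,z \right)} = - \frac{1}{2} + \frac{z - 148}{P + z} = - \frac{1}{2} + \frac{-148 + z}{P + z}$)
$L{\left(S{\left(n{\left(5,-2 \right)} \right)},417 + 815 \right)} - 294602 = \frac{-296 + \left(417 + 815\right) - \left(24 + \left(12 \cdot 5\right)^{2} + 25 \cdot 12 \cdot 5\right)}{2 \left(\left(24 + \left(12 \cdot 5\right)^{2} + 25 \cdot 12 \cdot 5\right) + \left(417 + 815\right)\right)} - 294602 = \frac{-296 + 1232 - \left(24 + 60^{2} + 25 \cdot 60\right)}{2 \left(\left(24 + 60^{2} + 25 \cdot 60\right) + 1232\right)} - 294602 = \frac{-296 + 1232 - \left(24 + 3600 + 1500\right)}{2 \left(\left(24 + 3600 + 1500\right) + 1232\right)} - 294602 = \frac{-296 + 1232 - 5124}{2 \left(5124 + 1232\right)} - 294602 = \frac{-296 + 1232 - 5124}{2 \cdot 6356} - 294602 = \frac{1}{2} \cdot \frac{1}{6356} \left(-4188\right) - 294602 = - \frac{1047}{3178} - 294602 = - \frac{936246203}{3178}$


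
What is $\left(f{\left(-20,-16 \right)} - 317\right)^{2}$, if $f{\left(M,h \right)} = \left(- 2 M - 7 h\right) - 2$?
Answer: $27889$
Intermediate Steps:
$f{\left(M,h \right)} = -2 - 7 h - 2 M$ ($f{\left(M,h \right)} = \left(- 7 h - 2 M\right) - 2 = -2 - 7 h - 2 M$)
$\left(f{\left(-20,-16 \right)} - 317\right)^{2} = \left(\left(-2 - -112 - -40\right) - 317\right)^{2} = \left(\left(-2 + 112 + 40\right) - 317\right)^{2} = \left(150 - 317\right)^{2} = \left(-167\right)^{2} = 27889$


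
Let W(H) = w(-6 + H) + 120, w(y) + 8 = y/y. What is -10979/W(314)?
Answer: -10979/113 ≈ -97.159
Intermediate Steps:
w(y) = -7 (w(y) = -8 + y/y = -8 + 1 = -7)
W(H) = 113 (W(H) = -7 + 120 = 113)
-10979/W(314) = -10979/113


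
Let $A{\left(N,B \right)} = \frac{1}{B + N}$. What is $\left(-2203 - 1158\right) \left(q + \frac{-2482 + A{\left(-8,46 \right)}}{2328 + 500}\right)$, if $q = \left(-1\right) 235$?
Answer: $\frac{85195821155}{107464} \approx 7.9279 \cdot 10^{5}$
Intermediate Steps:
$q = -235$
$\left(-2203 - 1158\right) \left(q + \frac{-2482 + A{\left(-8,46 \right)}}{2328 + 500}\right) = \left(-2203 - 1158\right) \left(-235 + \frac{-2482 + \frac{1}{46 - 8}}{2328 + 500}\right) = - 3361 \left(-235 + \frac{-2482 + \frac{1}{38}}{2828}\right) = - 3361 \left(-235 + \left(-2482 + \frac{1}{38}\right) \frac{1}{2828}\right) = - 3361 \left(-235 - \frac{94315}{107464}\right) = \left(-3361\right) \left(- \frac{25348355}{107464}\right) = \frac{85195821155}{107464}$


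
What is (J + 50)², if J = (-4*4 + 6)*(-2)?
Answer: 4900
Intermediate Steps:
J = 20 (J = (-16 + 6)*(-2) = -10*(-2) = 20)
(J + 50)² = (20 + 50)² = 70² = 4900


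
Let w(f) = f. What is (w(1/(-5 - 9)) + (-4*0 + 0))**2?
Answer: 1/196 ≈ 0.0051020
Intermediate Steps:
(w(1/(-5 - 9)) + (-4*0 + 0))**2 = (1/(-5 - 9) + (-4*0 + 0))**2 = (1/(-14) + (0 + 0))**2 = (-1/14 + 0)**2 = (-1/14)**2 = 1/196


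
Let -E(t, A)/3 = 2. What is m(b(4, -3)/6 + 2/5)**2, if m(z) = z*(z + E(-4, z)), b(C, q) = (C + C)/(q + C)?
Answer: 2768896/50625 ≈ 54.694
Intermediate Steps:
b(C, q) = 2*C/(C + q) (b(C, q) = (2*C)/(C + q) = 2*C/(C + q))
E(t, A) = -6 (E(t, A) = -3*2 = -6)
m(z) = z*(-6 + z) (m(z) = z*(z - 6) = z*(-6 + z))
m(b(4, -3)/6 + 2/5)**2 = (((2*4/(4 - 3))/6 + 2/5)*(-6 + ((2*4/(4 - 3))/6 + 2/5)))**2 = (((2*4/1)*(1/6) + 2*(1/5))*(-6 + ((2*4/1)*(1/6) + 2*(1/5))))**2 = (((2*4*1)*(1/6) + 2/5)*(-6 + ((2*4*1)*(1/6) + 2/5)))**2 = ((8*(1/6) + 2/5)*(-6 + (8*(1/6) + 2/5)))**2 = ((4/3 + 2/5)*(-6 + (4/3 + 2/5)))**2 = (26*(-6 + 26/15)/15)**2 = ((26/15)*(-64/15))**2 = (-1664/225)**2 = 2768896/50625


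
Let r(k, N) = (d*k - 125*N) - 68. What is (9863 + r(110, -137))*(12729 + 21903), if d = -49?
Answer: 745626960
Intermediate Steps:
r(k, N) = -68 - 125*N - 49*k (r(k, N) = (-49*k - 125*N) - 68 = (-125*N - 49*k) - 68 = -68 - 125*N - 49*k)
(9863 + r(110, -137))*(12729 + 21903) = (9863 + (-68 - 125*(-137) - 49*110))*(12729 + 21903) = (9863 + (-68 + 17125 - 5390))*34632 = (9863 + 11667)*34632 = 21530*34632 = 745626960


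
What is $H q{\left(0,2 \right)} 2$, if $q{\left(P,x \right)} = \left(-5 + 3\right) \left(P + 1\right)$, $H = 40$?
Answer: $-160$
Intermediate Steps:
$q{\left(P,x \right)} = -2 - 2 P$ ($q{\left(P,x \right)} = - 2 \left(1 + P\right) = -2 - 2 P$)
$H q{\left(0,2 \right)} 2 = 40 \left(-2 - 0\right) 2 = 40 \left(-2 + 0\right) 2 = 40 \left(-2\right) 2 = \left(-80\right) 2 = -160$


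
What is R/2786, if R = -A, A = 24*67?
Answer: -804/1393 ≈ -0.57717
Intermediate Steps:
A = 1608
R = -1608 (R = -1*1608 = -1608)
R/2786 = -1608/2786 = -1608*1/2786 = -804/1393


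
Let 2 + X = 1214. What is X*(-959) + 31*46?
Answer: -1160882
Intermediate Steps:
X = 1212 (X = -2 + 1214 = 1212)
X*(-959) + 31*46 = 1212*(-959) + 31*46 = -1162308 + 1426 = -1160882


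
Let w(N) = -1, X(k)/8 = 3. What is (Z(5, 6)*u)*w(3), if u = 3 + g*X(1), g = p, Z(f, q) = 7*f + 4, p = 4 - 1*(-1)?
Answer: -4797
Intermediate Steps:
X(k) = 24 (X(k) = 8*3 = 24)
p = 5 (p = 4 + 1 = 5)
Z(f, q) = 4 + 7*f
g = 5
u = 123 (u = 3 + 5*24 = 3 + 120 = 123)
(Z(5, 6)*u)*w(3) = ((4 + 7*5)*123)*(-1) = ((4 + 35)*123)*(-1) = (39*123)*(-1) = 4797*(-1) = -4797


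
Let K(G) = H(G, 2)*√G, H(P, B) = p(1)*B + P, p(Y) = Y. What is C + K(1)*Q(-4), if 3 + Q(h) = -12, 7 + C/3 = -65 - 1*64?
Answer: -453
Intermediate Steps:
C = -408 (C = -21 + 3*(-65 - 1*64) = -21 + 3*(-65 - 64) = -21 + 3*(-129) = -21 - 387 = -408)
Q(h) = -15 (Q(h) = -3 - 12 = -15)
H(P, B) = B + P (H(P, B) = 1*B + P = B + P)
K(G) = √G*(2 + G) (K(G) = (2 + G)*√G = √G*(2 + G))
C + K(1)*Q(-4) = -408 + (√1*(2 + 1))*(-15) = -408 + (1*3)*(-15) = -408 + 3*(-15) = -408 - 45 = -453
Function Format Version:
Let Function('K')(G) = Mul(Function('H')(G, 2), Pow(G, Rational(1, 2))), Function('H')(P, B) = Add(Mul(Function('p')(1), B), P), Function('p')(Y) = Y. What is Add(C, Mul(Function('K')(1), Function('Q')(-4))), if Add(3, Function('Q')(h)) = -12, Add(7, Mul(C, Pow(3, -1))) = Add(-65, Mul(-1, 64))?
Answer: -453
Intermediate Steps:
C = -408 (C = Add(-21, Mul(3, Add(-65, Mul(-1, 64)))) = Add(-21, Mul(3, Add(-65, -64))) = Add(-21, Mul(3, -129)) = Add(-21, -387) = -408)
Function('Q')(h) = -15 (Function('Q')(h) = Add(-3, -12) = -15)
Function('H')(P, B) = Add(B, P) (Function('H')(P, B) = Add(Mul(1, B), P) = Add(B, P))
Function('K')(G) = Mul(Pow(G, Rational(1, 2)), Add(2, G)) (Function('K')(G) = Mul(Add(2, G), Pow(G, Rational(1, 2))) = Mul(Pow(G, Rational(1, 2)), Add(2, G)))
Add(C, Mul(Function('K')(1), Function('Q')(-4))) = Add(-408, Mul(Mul(Pow(1, Rational(1, 2)), Add(2, 1)), -15)) = Add(-408, Mul(Mul(1, 3), -15)) = Add(-408, Mul(3, -15)) = Add(-408, -45) = -453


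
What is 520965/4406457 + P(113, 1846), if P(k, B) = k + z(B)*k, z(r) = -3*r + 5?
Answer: -918182084349/1468819 ≈ -6.2512e+5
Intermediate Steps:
z(r) = 5 - 3*r
P(k, B) = k + k*(5 - 3*B) (P(k, B) = k + (5 - 3*B)*k = k + k*(5 - 3*B))
520965/4406457 + P(113, 1846) = 520965/4406457 + 3*113*(2 - 1*1846) = 520965*(1/4406457) + 3*113*(2 - 1846) = 173655/1468819 + 3*113*(-1844) = 173655/1468819 - 625116 = -918182084349/1468819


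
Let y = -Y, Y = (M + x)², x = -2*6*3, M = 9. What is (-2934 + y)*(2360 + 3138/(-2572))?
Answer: -11111311233/1286 ≈ -8.6402e+6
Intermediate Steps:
x = -36 (x = -12*3 = -36)
Y = 729 (Y = (9 - 36)² = (-27)² = 729)
y = -729 (y = -1*729 = -729)
(-2934 + y)*(2360 + 3138/(-2572)) = (-2934 - 729)*(2360 + 3138/(-2572)) = -3663*(2360 + 3138*(-1/2572)) = -3663*(2360 - 1569/1286) = -3663*3033391/1286 = -11111311233/1286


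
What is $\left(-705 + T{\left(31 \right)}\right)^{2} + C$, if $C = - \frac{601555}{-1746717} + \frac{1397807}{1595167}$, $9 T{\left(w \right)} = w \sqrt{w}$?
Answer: $\frac{5345581796161331888}{10747177650279} - \frac{14570 \sqrt{31}}{3} \approx 4.7035 \cdot 10^{5}$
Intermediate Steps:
$T{\left(w \right)} = \frac{w^{\frac{3}{2}}}{9}$ ($T{\left(w \right)} = \frac{w \sqrt{w}}{9} = \frac{w^{\frac{3}{2}}}{9}$)
$C = \frac{485879133472}{398043616677}$ ($C = \left(-601555\right) \left(- \frac{1}{1746717}\right) + 1397807 \cdot \frac{1}{1595167} = \frac{601555}{1746717} + \frac{1397807}{1595167} = \frac{485879133472}{398043616677} \approx 1.2207$)
$\left(-705 + T{\left(31 \right)}\right)^{2} + C = \left(-705 + \frac{31^{\frac{3}{2}}}{9}\right)^{2} + \frac{485879133472}{398043616677} = \left(-705 + \frac{31 \sqrt{31}}{9}\right)^{2} + \frac{485879133472}{398043616677} = \frac{485879133472}{398043616677} + \left(-705 + \frac{31 \sqrt{31}}{9}\right)^{2}$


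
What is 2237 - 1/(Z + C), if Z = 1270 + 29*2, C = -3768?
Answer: 5458281/2440 ≈ 2237.0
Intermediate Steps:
Z = 1328 (Z = 1270 + 58 = 1328)
2237 - 1/(Z + C) = 2237 - 1/(1328 - 3768) = 2237 - 1/(-2440) = 2237 - 1*(-1/2440) = 2237 + 1/2440 = 5458281/2440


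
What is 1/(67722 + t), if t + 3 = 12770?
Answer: 1/80489 ≈ 1.2424e-5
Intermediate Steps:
t = 12767 (t = -3 + 12770 = 12767)
1/(67722 + t) = 1/(67722 + 12767) = 1/80489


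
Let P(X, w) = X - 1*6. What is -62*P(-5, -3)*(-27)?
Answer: -18414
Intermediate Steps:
P(X, w) = -6 + X (P(X, w) = X - 6 = -6 + X)
-62*P(-5, -3)*(-27) = -62*(-6 - 5)*(-27) = -62*(-11)*(-27) = 682*(-27) = -18414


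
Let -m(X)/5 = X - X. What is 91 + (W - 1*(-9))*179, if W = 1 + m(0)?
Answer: 1881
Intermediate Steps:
m(X) = 0 (m(X) = -5*(X - X) = -5*0 = 0)
W = 1 (W = 1 + 0 = 1)
91 + (W - 1*(-9))*179 = 91 + (1 - 1*(-9))*179 = 91 + (1 + 9)*179 = 91 + 10*179 = 91 + 1790 = 1881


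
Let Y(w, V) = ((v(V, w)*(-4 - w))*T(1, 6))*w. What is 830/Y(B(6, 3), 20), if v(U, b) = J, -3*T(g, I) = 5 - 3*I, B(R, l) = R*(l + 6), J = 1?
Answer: -415/6786 ≈ -0.061155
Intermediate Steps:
B(R, l) = R*(6 + l)
T(g, I) = -5/3 + I (T(g, I) = -(5 - 3*I)/3 = -5/3 + I)
v(U, b) = 1
Y(w, V) = w*(-52/3 - 13*w/3) (Y(w, V) = ((1*(-4 - w))*(-5/3 + 6))*w = ((-4 - w)*(13/3))*w = (-52/3 - 13*w/3)*w = w*(-52/3 - 13*w/3))
830/Y(B(6, 3), 20) = 830/((-13*6*(6 + 3)*(4 + 6*(6 + 3))/3)) = 830/((-13*6*9*(4 + 6*9)/3)) = 830/((-13/3*54*(4 + 54))) = 830/((-13/3*54*58)) = 830/(-13572) = 830*(-1/13572) = -415/6786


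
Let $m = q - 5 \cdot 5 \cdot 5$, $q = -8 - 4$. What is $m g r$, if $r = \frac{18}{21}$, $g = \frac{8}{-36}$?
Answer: $\frac{548}{21} \approx 26.095$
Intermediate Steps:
$g = - \frac{2}{9}$ ($g = 8 \left(- \frac{1}{36}\right) = - \frac{2}{9} \approx -0.22222$)
$q = -12$
$m = -137$ ($m = -12 - 5 \cdot 5 \cdot 5 = -12 - 25 \cdot 5 = -12 - 125 = -137$)
$r = \frac{6}{7}$ ($r = 18 \cdot \frac{1}{21} = \frac{6}{7} \approx 0.85714$)
$m g r = \left(-137\right) \left(- \frac{2}{9}\right) \frac{6}{7} = \frac{274}{9} \cdot \frac{6}{7} = \frac{548}{21}$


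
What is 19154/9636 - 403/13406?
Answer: 31611902/16147527 ≈ 1.9577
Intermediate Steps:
19154/9636 - 403/13406 = 19154*(1/9636) - 403*1/13406 = 9577/4818 - 403/13406 = 31611902/16147527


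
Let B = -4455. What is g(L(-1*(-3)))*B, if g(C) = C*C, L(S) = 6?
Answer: -160380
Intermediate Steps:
g(C) = C²
g(L(-1*(-3)))*B = 6²*(-4455) = 36*(-4455) = -160380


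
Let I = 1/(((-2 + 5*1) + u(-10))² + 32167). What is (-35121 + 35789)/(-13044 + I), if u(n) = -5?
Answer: -21490228/419638523 ≈ -0.051211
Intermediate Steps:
I = 1/32171 (I = 1/(((-2 + 5*1) - 5)² + 32167) = 1/(((-2 + 5) - 5)² + 32167) = 1/((3 - 5)² + 32167) = 1/((-2)² + 32167) = 1/(4 + 32167) = 1/32171 ≈ 3.1084e-5)
(-35121 + 35789)/(-13044 + I) = (-35121 + 35789)/(-13044 + 1/32171) = 668/(-419638523/32171) = 668*(-32171/419638523) = -21490228/419638523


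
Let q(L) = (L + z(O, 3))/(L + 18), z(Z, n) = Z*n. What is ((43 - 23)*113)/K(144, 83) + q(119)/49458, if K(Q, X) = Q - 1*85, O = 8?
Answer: 15313194397/399769014 ≈ 38.305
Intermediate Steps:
K(Q, X) = -85 + Q (K(Q, X) = Q - 85 = -85 + Q)
q(L) = (24 + L)/(18 + L) (q(L) = (L + 8*3)/(L + 18) = (L + 24)/(18 + L) = (24 + L)/(18 + L))
((43 - 23)*113)/K(144, 83) + q(119)/49458 = ((43 - 23)*113)/(-85 + 144) + ((24 + 119)/(18 + 119))/49458 = (20*113)/59 + (143/137)*(1/49458) = 2260*(1/59) + ((1/137)*143)*(1/49458) = 2260/59 + (143/137)*(1/49458) = 2260/59 + 143/6775746 = 15313194397/399769014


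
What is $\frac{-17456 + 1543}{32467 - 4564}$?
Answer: $- \frac{15913}{27903} \approx -0.5703$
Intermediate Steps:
$\frac{-17456 + 1543}{32467 - 4564} = - \frac{15913}{27903}$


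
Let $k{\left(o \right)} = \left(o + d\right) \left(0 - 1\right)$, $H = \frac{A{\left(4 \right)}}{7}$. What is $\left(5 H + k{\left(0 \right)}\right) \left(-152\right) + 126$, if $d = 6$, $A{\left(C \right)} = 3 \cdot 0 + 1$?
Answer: $\frac{6506}{7} \approx 929.43$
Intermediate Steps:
$A{\left(C \right)} = 1$ ($A{\left(C \right)} = 0 + 1 = 1$)
$H = \frac{1}{7}$ ($H = 1 \cdot \frac{1}{7} = \frac{1}{7} \approx 0.14286$)
$k{\left(o \right)} = -6 - o$ ($k{\left(o \right)} = \left(o + 6\right) \left(0 - 1\right) = \left(6 + o\right) \left(-1\right) = -6 - o$)
$\left(5 H + k{\left(0 \right)}\right) \left(-152\right) + 126 = \left(5 \cdot \frac{1}{7} - 6\right) \left(-152\right) + 126 = \left(\frac{5}{7} + \left(-6 + 0\right)\right) \left(-152\right) + 126 = \left(\frac{5}{7} - 6\right) \left(-152\right) + 126 = \left(- \frac{37}{7}\right) \left(-152\right) + 126 = \frac{5624}{7} + 126 = \frac{6506}{7}$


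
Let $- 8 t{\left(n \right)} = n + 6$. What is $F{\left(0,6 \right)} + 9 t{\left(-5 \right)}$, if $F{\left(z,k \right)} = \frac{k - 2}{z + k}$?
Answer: $- \frac{11}{24} \approx -0.45833$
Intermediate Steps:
$t{\left(n \right)} = - \frac{3}{4} - \frac{n}{8}$ ($t{\left(n \right)} = - \frac{n + 6}{8} = - \frac{6 + n}{8} = - \frac{3}{4} - \frac{n}{8}$)
$F{\left(z,k \right)} = \frac{-2 + k}{k + z}$
$F{\left(0,6 \right)} + 9 t{\left(-5 \right)} = \frac{-2 + 6}{6 + 0} + 9 \left(- \frac{3}{4} - - \frac{5}{8}\right) = \frac{1}{6} \cdot 4 + 9 \left(- \frac{3}{4} + \frac{5}{8}\right) = \frac{1}{6} \cdot 4 + 9 \left(- \frac{1}{8}\right) = \frac{2}{3} - \frac{9}{8} = - \frac{11}{24}$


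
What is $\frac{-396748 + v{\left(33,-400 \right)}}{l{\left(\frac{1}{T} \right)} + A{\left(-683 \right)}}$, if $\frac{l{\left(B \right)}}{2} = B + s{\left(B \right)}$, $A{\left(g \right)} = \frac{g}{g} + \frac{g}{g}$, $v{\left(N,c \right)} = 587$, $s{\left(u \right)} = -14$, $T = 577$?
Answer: $\frac{228584897}{15000} \approx 15239.0$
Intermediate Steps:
$A{\left(g \right)} = 2$ ($A{\left(g \right)} = 1 + 1 = 2$)
$l{\left(B \right)} = -28 + 2 B$ ($l{\left(B \right)} = 2 \left(B - 14\right) = 2 \left(-14 + B\right) = -28 + 2 B$)
$\frac{-396748 + v{\left(33,-400 \right)}}{l{\left(\frac{1}{T} \right)} + A{\left(-683 \right)}} = \frac{-396748 + 587}{\left(-28 + \frac{2}{577}\right) + 2} = - \frac{396161}{\left(-28 + 2 \cdot \frac{1}{577}\right) + 2} = - \frac{396161}{\left(-28 + \frac{2}{577}\right) + 2} = - \frac{396161}{- \frac{16154}{577} + 2} = - \frac{396161}{- \frac{15000}{577}} = \left(-396161\right) \left(- \frac{577}{15000}\right) = \frac{228584897}{15000}$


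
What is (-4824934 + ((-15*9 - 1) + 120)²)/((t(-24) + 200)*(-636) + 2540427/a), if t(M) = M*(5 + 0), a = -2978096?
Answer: 4789451417696/50509354969 ≈ 94.823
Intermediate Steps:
t(M) = 5*M (t(M) = M*5 = 5*M)
(-4824934 + ((-15*9 - 1) + 120)²)/((t(-24) + 200)*(-636) + 2540427/a) = (-4824934 + ((-15*9 - 1) + 120)²)/((5*(-24) + 200)*(-636) + 2540427/(-2978096)) = (-4824934 + ((-135 - 1) + 120)²)/((-120 + 200)*(-636) + 2540427*(-1/2978096)) = (-4824934 + (-136 + 120)²)/(80*(-636) - 2540427/2978096) = (-4824934 + (-16)²)/(-50880 - 2540427/2978096) = (-4824934 + 256)/(-151528064907/2978096) = -4824678*(-2978096/151528064907) = 4789451417696/50509354969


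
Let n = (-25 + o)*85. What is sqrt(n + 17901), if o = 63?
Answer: sqrt(21131) ≈ 145.36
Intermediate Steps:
n = 3230 (n = (-25 + 63)*85 = 38*85 = 3230)
sqrt(n + 17901) = sqrt(3230 + 17901) = sqrt(21131)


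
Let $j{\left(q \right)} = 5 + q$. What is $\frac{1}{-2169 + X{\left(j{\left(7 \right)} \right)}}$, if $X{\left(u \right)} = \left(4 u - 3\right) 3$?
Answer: $- \frac{1}{2034} \approx -0.00049164$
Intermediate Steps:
$X{\left(u \right)} = -9 + 12 u$ ($X{\left(u \right)} = \left(-3 + 4 u\right) 3 = -9 + 12 u$)
$\frac{1}{-2169 + X{\left(j{\left(7 \right)} \right)}} = \frac{1}{-2169 - \left(9 - 12 \left(5 + 7\right)\right)} = \frac{1}{-2169 + \left(-9 + 12 \cdot 12\right)} = \frac{1}{-2169 + \left(-9 + 144\right)} = \frac{1}{-2169 + 135} = \frac{1}{-2034} = - \frac{1}{2034}$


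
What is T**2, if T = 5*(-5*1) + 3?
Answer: 484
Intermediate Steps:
T = -22 (T = 5*(-5) + 3 = -25 + 3 = -22)
T**2 = (-22)**2 = 484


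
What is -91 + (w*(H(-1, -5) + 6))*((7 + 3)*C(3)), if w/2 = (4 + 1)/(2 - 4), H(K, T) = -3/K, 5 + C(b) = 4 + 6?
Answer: -2341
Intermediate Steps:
C(b) = 5 (C(b) = -5 + (4 + 6) = -5 + 10 = 5)
w = -5 (w = 2*((4 + 1)/(2 - 4)) = 2*(5/(-2)) = 2*(5*(-½)) = 2*(-5/2) = -5)
-91 + (w*(H(-1, -5) + 6))*((7 + 3)*C(3)) = -91 + (-5*(-3/(-1) + 6))*((7 + 3)*5) = -91 + (-5*(-3*(-1) + 6))*(10*5) = -91 - 5*(3 + 6)*50 = -91 - 5*9*50 = -91 - 45*50 = -91 - 2250 = -2341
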